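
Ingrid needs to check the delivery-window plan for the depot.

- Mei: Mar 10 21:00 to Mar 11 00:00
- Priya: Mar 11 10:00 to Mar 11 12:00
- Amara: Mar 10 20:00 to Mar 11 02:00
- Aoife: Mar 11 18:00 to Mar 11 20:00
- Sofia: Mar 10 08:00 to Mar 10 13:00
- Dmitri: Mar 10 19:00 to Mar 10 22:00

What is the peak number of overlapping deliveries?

3

Sort all start/end points and keep a running count:
Mar 10 08:00 start Sofia → 1
Mar 10 13:00 end Sofia → 0
Mar 10 19:00 start Dmitri → 1
Mar 10 20:00 start Amara → 2
Mar 10 21:00 start Mei → 3
Mar 10 22:00 end Dmitri → 2
Mar 11 00:00 end Mei → 1
Mar 11 02:00 end Amara → 0
Mar 11 10:00 start Priya → 1
Mar 11 12:00 end Priya → 0
Mar 11 18:00 start Aoife → 1
Mar 11 20:00 end Aoife → 0
Peak is 3, at Mar 10 21:00 (Amara, Dmitri, Mei).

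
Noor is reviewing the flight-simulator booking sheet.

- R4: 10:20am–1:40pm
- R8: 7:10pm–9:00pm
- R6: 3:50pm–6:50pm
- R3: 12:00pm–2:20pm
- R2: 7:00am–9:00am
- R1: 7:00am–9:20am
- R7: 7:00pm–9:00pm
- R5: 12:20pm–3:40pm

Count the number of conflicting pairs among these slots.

5

Sorted by start: R1, R2, R4, R3, R5, R6, R7, R8.
R2 starts before R1 ends → R1 and R2 overlap.
R4 starts after R1 ends; R1 is clear from here.
R4 starts after R2 ends; R2 is clear from here.
R3 starts before R4 ends → R4 and R3 overlap.
R5 starts before R4 ends → R4 and R5 overlap.
R6 starts after R4 ends; R4 is clear from here.
R5 starts before R3 ends → R3 and R5 overlap.
R6 starts after R3 ends; R3 is clear from here.
R6 starts after R5 ends; R5 is clear from here.
R7 starts after R6 ends; R6 is clear from here.
R8 starts before R7 ends → R7 and R8 overlap.
Overlapping pairs: R1 & R2, R3 & R4, R3 & R5, R4 & R5, R7 & R8 — 5 in total.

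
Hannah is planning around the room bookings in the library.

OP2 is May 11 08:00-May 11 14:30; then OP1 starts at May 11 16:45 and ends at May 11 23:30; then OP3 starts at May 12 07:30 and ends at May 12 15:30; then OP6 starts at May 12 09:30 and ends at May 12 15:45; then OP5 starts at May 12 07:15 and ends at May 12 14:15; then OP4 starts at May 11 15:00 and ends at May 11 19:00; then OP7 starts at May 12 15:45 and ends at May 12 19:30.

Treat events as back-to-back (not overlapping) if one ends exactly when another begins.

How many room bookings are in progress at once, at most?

Walk through starts and ends in time order (an end at T is processed before a start at T):
May 11 08:00 start OP2 → 1
May 11 14:30 end OP2 → 0
May 11 15:00 start OP4 → 1
May 11 16:45 start OP1 → 2
May 11 19:00 end OP4 → 1
May 11 23:30 end OP1 → 0
May 12 07:15 start OP5 → 1
May 12 07:30 start OP3 → 2
May 12 09:30 start OP6 → 3
May 12 14:15 end OP5 → 2
May 12 15:30 end OP3 → 1
May 12 15:45 end OP6 → 0
May 12 15:45 start OP7 → 1
May 12 19:30 end OP7 → 0
Peak is 3, at May 12 09:30 (OP3, OP5, OP6).

3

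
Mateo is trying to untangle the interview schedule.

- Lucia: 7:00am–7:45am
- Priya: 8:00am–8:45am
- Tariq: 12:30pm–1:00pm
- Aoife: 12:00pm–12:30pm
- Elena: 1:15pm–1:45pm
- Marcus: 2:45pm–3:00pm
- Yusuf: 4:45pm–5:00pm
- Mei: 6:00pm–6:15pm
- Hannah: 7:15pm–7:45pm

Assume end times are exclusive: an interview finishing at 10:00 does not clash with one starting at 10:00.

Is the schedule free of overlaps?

Two intervals overlap when each starts before the other ends.
Sorted by start: Lucia, Priya, Aoife, Tariq, Elena, Marcus, Yusuf, Mei, Hannah.
Priya starts after Lucia ends; Lucia is clear from here.
Aoife starts after Priya ends; Priya is clear from here.
Tariq starts exactly when Aoife ends (back-to-back, no overlap); Aoife is clear from here.
Elena starts after Tariq ends; Tariq is clear from here.
Marcus starts after Elena ends; Elena is clear from here.
Yusuf starts after Marcus ends; Marcus is clear from here.
Mei starts after Yusuf ends; Yusuf is clear from here.
Hannah starts after Mei ends.
Every pair is clear; the schedule has no overlaps.

Yes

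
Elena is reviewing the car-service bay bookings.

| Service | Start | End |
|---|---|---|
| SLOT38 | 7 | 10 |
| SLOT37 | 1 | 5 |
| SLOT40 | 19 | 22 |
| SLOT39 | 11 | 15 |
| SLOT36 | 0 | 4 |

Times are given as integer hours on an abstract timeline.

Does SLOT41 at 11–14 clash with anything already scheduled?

Yes — it overlaps SLOT39

SLOT36: ends 4 at or before SLOT41 starts 11 → clear.
SLOT37: ends 5 at or before SLOT41 starts 11 → clear.
SLOT38: ends 10 at or before SLOT41 starts 11 → clear.
SLOT39: starts 11 before SLOT41 ends 14, and ends 15 after SLOT41 starts 11 → overlap.
SLOT40: starts 19 at or after SLOT41 ends 14 → clear.
SLOT41 overlaps SLOT39.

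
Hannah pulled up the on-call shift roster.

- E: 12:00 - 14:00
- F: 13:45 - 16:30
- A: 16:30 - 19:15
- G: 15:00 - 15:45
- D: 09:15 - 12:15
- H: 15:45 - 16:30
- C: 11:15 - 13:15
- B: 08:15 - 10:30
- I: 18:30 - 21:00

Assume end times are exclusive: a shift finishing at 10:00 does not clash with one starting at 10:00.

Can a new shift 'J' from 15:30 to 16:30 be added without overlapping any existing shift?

No — it overlaps F, G, H

B: ends 10:30 at or before J starts 15:30 → clear.
D: ends 12:15 at or before J starts 15:30 → clear.
C: ends 13:15 at or before J starts 15:30 → clear.
E: ends 14:00 at or before J starts 15:30 → clear.
F: starts 13:45 before J ends 16:30, and ends 16:30 after J starts 15:30 → overlap.
G: starts 15:00 before J ends 16:30, and ends 15:45 after J starts 15:30 → overlap.
H: starts 15:45 before J ends 16:30, and ends 16:30 after J starts 15:30 → overlap.
A: starts 16:30 at or after J ends 16:30 → clear.
I: starts 18:30 at or after J ends 16:30 → clear.
J overlaps F, G, H.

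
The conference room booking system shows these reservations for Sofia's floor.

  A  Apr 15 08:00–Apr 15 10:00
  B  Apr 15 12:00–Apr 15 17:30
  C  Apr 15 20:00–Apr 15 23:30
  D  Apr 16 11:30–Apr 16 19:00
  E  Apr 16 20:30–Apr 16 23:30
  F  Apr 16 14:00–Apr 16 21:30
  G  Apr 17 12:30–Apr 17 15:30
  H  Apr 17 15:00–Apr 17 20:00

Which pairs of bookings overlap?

D & F, E & F, G & H

Sorted by start: A, B, C, D, F, E, G, H.
B starts after A ends — done with A.
C starts after B ends — done with B.
D starts after C ends — done with C.
F starts before D ends → D and F overlap.
E starts after D ends — done with D.
E starts before F ends → F and E overlap.
G starts after F ends — done with F.
G starts after E ends — done with E.
H starts before G ends → G and H overlap.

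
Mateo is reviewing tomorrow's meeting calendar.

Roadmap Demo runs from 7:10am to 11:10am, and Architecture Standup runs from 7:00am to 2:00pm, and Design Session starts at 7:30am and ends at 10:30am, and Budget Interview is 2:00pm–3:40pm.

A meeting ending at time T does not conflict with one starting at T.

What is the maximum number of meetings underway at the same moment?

Sort all start/end points and keep a running count:
7:00am start Architecture Standup → 1
7:10am start Roadmap Demo → 2
7:30am start Design Session → 3
10:30am end Design Session → 2
11:10am end Roadmap Demo → 1
2:00pm end Architecture Standup → 0
2:00pm start Budget Interview → 1
3:40pm end Budget Interview → 0
Peak is 3, at 7:30am (Architecture Standup, Design Session, Roadmap Demo).

3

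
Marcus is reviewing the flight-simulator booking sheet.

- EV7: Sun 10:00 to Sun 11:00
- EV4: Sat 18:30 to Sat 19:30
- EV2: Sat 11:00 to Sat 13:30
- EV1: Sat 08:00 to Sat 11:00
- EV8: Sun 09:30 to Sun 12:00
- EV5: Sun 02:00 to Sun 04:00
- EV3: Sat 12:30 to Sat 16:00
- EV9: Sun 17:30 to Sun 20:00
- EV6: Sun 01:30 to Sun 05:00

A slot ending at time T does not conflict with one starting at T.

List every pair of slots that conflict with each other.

EV2 & EV3, EV5 & EV6, EV7 & EV8

Sorted by start: EV1, EV2, EV3, EV4, EV6, EV5, EV8, EV7, EV9.
EV2 starts exactly when EV1 ends (back-to-back, no overlap) — done with EV1.
EV3 starts before EV2 ends → EV2 and EV3 overlap.
EV4 starts after EV2 ends — done with EV2.
EV4 starts after EV3 ends — done with EV3.
EV6 starts after EV4 ends — done with EV4.
EV5 starts before EV6 ends → EV6 and EV5 overlap.
EV8 starts after EV6 ends — done with EV6.
EV8 starts after EV5 ends — done with EV5.
EV7 starts before EV8 ends → EV8 and EV7 overlap.
EV9 starts after EV8 ends.
EV9 starts after EV7 ends.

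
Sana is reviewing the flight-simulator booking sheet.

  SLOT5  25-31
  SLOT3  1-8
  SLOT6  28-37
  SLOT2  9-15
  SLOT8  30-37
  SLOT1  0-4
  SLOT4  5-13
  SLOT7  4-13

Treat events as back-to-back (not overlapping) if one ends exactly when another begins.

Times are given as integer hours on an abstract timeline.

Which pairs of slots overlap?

Sorted by start: SLOT1, SLOT3, SLOT7, SLOT4, SLOT2, SLOT5, SLOT6, SLOT8.
SLOT3 starts before SLOT1 ends → SLOT1 and SLOT3 overlap.
SLOT7 starts exactly when SLOT1 ends (back-to-back, no overlap), so nothing later overlaps SLOT1 either.
SLOT7 starts before SLOT3 ends → SLOT3 and SLOT7 overlap.
SLOT4 starts before SLOT3 ends → SLOT3 and SLOT4 overlap.
SLOT2 starts after SLOT3 ends, so nothing later overlaps SLOT3 either.
SLOT4 starts before SLOT7 ends → SLOT7 and SLOT4 overlap.
SLOT2 starts before SLOT7 ends → SLOT7 and SLOT2 overlap.
SLOT5 starts after SLOT7 ends, so nothing later overlaps SLOT7 either.
SLOT2 starts before SLOT4 ends → SLOT4 and SLOT2 overlap.
SLOT5 starts after SLOT4 ends, so nothing later overlaps SLOT4 either.
SLOT5 starts after SLOT2 ends, so nothing later overlaps SLOT2 either.
SLOT6 starts before SLOT5 ends → SLOT5 and SLOT6 overlap.
SLOT8 starts before SLOT5 ends → SLOT5 and SLOT8 overlap.
SLOT8 starts before SLOT6 ends → SLOT6 and SLOT8 overlap.

SLOT1 & SLOT3, SLOT2 & SLOT4, SLOT2 & SLOT7, SLOT3 & SLOT4, SLOT3 & SLOT7, SLOT4 & SLOT7, SLOT5 & SLOT6, SLOT5 & SLOT8, SLOT6 & SLOT8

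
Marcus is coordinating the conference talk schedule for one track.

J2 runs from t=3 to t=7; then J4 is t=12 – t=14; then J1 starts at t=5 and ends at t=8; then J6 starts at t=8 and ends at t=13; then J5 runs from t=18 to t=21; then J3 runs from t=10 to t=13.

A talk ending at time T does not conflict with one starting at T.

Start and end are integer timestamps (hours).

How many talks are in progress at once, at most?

3

Sort all start/end points and keep a running count:
t=3 start J2 → 1
t=5 start J1 → 2
t=7 end J2 → 1
t=8 end J1 → 0
t=8 start J6 → 1
t=10 start J3 → 2
t=12 start J4 → 3
t=13 end J3 → 2
t=13 end J6 → 1
t=14 end J4 → 0
t=18 start J5 → 1
t=21 end J5 → 0
Peak is 3, at t=12 (J3, J4, J6).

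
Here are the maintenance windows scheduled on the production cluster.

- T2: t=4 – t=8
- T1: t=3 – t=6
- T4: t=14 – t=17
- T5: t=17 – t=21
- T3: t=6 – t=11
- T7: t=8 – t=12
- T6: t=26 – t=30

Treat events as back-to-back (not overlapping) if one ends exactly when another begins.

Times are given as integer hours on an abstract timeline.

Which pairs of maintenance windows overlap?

Check each pair: they overlap iff neither finishes before the other starts.
Sorted by start: T1, T2, T3, T7, T4, T5, T6.
T2 starts before T1 ends → T1 and T2 overlap.
T3 starts exactly when T1 ends (back-to-back, no overlap), so nothing later overlaps T1 either.
T3 starts before T2 ends → T2 and T3 overlap.
T7 starts exactly when T2 ends (back-to-back, no overlap), so nothing later overlaps T2 either.
T7 starts before T3 ends → T3 and T7 overlap.
T4 starts after T3 ends, so nothing later overlaps T3 either.
T4 starts after T7 ends, so nothing later overlaps T7 either.
T5 starts exactly when T4 ends (back-to-back, no overlap), so nothing later overlaps T4 either.
T6 starts after T5 ends.

T1 & T2, T2 & T3, T3 & T7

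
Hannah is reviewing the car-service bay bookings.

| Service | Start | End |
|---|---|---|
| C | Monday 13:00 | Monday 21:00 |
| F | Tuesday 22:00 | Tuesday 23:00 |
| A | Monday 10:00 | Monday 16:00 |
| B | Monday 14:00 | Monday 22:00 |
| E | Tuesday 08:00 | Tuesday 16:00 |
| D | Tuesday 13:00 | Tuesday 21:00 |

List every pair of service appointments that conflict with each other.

A & B, A & C, B & C, D & E

Sorted by start: A, C, B, E, D, F.
C starts before A ends → A and C overlap.
B starts before A ends → A and B overlap.
E starts after A ends — done with A.
B starts before C ends → C and B overlap.
E starts after C ends — done with C.
E starts after B ends — done with B.
D starts before E ends → E and D overlap.
F starts after E ends.
F starts after D ends.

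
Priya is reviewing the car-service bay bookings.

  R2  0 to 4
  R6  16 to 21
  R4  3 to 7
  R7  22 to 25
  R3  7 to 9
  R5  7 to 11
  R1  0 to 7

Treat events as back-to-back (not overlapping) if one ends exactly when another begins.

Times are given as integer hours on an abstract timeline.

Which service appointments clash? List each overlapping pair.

R1 & R2, R1 & R4, R2 & R4, R3 & R5

Sorted by start: R1, R2, R4, R3, R5, R6, R7.
R2 starts before R1 ends → R1 and R2 overlap.
R4 starts before R1 ends → R1 and R4 overlap.
R3 starts exactly when R1 ends (back-to-back, no overlap) — done with R1.
R4 starts before R2 ends → R2 and R4 overlap.
R3 starts after R2 ends — done with R2.
R3 starts exactly when R4 ends (back-to-back, no overlap) — done with R4.
R5 starts before R3 ends → R3 and R5 overlap.
R6 starts after R3 ends — done with R3.
R6 starts after R5 ends — done with R5.
R7 starts after R6 ends.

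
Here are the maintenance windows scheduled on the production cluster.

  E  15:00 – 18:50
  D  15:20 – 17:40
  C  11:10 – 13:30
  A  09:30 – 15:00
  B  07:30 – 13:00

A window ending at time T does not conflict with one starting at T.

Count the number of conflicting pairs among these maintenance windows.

4

Two intervals overlap when each starts before the other ends.
Sorted by start: B, A, C, E, D.
A starts before B ends → B and A overlap.
C starts before B ends → B and C overlap.
E starts after B ends; B is clear from here.
C starts before A ends → A and C overlap.
E starts exactly when A ends (back-to-back, no overlap); A is clear from here.
E starts after C ends; C is clear from here.
D starts before E ends → E and D overlap.
Overlapping pairs: A & B, A & C, B & C, D & E — 4 in total.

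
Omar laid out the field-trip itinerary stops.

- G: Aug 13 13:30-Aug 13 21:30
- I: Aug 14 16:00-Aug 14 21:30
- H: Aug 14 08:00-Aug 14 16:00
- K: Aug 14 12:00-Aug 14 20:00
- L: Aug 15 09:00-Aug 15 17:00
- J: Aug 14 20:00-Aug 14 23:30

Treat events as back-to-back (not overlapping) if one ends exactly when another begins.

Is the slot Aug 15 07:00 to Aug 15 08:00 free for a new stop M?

Yes — the slot is free

G: ends Aug 13 21:30 at or before M starts Aug 15 07:00 → clear.
H: ends Aug 14 16:00 at or before M starts Aug 15 07:00 → clear.
K: ends Aug 14 20:00 at or before M starts Aug 15 07:00 → clear.
I: ends Aug 14 21:30 at or before M starts Aug 15 07:00 → clear.
J: ends Aug 14 23:30 at or before M starts Aug 15 07:00 → clear.
L: starts Aug 15 09:00 at or after M ends Aug 15 08:00 → clear.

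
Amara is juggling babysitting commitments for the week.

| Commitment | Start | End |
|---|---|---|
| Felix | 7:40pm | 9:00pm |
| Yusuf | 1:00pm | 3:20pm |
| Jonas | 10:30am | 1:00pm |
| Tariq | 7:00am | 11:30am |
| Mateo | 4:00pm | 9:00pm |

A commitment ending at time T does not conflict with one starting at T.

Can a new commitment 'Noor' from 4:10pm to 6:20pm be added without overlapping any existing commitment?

No — it overlaps Mateo

Tariq: ends 11:30am at or before Noor starts 4:10pm → clear.
Jonas: ends 1:00pm at or before Noor starts 4:10pm → clear.
Yusuf: ends 3:20pm at or before Noor starts 4:10pm → clear.
Mateo: starts 4:00pm before Noor ends 6:20pm, and ends 9:00pm after Noor starts 4:10pm → overlap.
Felix: starts 7:40pm at or after Noor ends 6:20pm → clear.
Noor overlaps Mateo.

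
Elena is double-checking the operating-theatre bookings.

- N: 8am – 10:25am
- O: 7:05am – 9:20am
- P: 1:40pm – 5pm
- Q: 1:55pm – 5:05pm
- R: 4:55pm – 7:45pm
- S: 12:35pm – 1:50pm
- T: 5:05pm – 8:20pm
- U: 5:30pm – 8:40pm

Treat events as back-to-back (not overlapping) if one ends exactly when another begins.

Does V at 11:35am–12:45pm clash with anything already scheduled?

Yes — it overlaps S

O: ends 9:20am at or before V starts 11:35am → clear.
N: ends 10:25am at or before V starts 11:35am → clear.
S: starts 12:35pm before V ends 12:45pm, and ends 1:50pm after V starts 11:35am → overlap.
P: starts 1:40pm at or after V ends 12:45pm → clear.
Q: starts 1:55pm at or after V ends 12:45pm → clear.
R: starts 4:55pm at or after V ends 12:45pm → clear.
T: starts 5:05pm at or after V ends 12:45pm → clear.
U: starts 5:30pm at or after V ends 12:45pm → clear.
V overlaps S.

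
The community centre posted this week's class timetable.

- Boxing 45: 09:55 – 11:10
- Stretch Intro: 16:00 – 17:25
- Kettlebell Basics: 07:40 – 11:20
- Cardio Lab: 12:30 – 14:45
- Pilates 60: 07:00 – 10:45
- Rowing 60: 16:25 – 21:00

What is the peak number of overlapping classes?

3

Sort all start/end points and keep a running count:
07:00 start Pilates 60 → 1
07:40 start Kettlebell Basics → 2
09:55 start Boxing 45 → 3
10:45 end Pilates 60 → 2
11:10 end Boxing 45 → 1
11:20 end Kettlebell Basics → 0
12:30 start Cardio Lab → 1
14:45 end Cardio Lab → 0
16:00 start Stretch Intro → 1
16:25 start Rowing 60 → 2
17:25 end Stretch Intro → 1
21:00 end Rowing 60 → 0
Peak is 3, at 09:55 (Boxing 45, Kettlebell Basics, Pilates 60).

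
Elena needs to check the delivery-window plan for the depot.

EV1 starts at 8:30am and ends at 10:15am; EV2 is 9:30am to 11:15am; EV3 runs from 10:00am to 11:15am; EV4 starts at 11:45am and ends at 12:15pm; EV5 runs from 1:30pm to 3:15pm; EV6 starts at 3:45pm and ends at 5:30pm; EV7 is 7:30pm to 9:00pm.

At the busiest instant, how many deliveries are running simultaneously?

3

Sweep the timeline, counting +1 at each start and −1 at each end (ends before starts at a tie):
8:30am start EV1 → 1
9:30am start EV2 → 2
10:00am start EV3 → 3
10:15am end EV1 → 2
11:15am end EV2 → 1
11:15am end EV3 → 0
11:45am start EV4 → 1
12:15pm end EV4 → 0
1:30pm start EV5 → 1
3:15pm end EV5 → 0
3:45pm start EV6 → 1
5:30pm end EV6 → 0
7:30pm start EV7 → 1
9:00pm end EV7 → 0
Peak is 3, at 10:00am (EV1, EV2, EV3).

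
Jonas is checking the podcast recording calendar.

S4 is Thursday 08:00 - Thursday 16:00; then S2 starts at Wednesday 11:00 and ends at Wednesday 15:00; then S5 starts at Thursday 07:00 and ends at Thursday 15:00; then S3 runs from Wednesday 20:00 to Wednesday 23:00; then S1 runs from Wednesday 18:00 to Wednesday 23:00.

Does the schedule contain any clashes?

Yes

Sorted by start: S2, S1, S3, S5, S4.
S1 starts after S2 ends, so nothing later overlaps S2 either.
S3 starts before S1 ends → S1 and S3 overlap.
That's a conflict, so the schedule is not conflict-free.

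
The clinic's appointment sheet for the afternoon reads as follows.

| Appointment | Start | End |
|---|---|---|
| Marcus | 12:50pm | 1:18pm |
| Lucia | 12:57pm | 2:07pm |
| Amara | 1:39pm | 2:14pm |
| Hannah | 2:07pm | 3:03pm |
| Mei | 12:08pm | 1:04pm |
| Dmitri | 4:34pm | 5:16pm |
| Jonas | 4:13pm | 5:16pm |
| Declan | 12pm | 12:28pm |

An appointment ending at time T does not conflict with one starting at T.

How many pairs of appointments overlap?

7

Sorted by start: Declan, Mei, Marcus, Lucia, Amara, Hannah, Jonas, Dmitri.
Mei starts before Declan ends → Declan and Mei overlap.
Marcus starts after Declan ends; Declan is clear from here.
Marcus starts before Mei ends → Mei and Marcus overlap.
Lucia starts before Mei ends → Mei and Lucia overlap.
Amara starts after Mei ends; Mei is clear from here.
Lucia starts before Marcus ends → Marcus and Lucia overlap.
Amara starts after Marcus ends; Marcus is clear from here.
Amara starts before Lucia ends → Lucia and Amara overlap.
Hannah starts exactly when Lucia ends (back-to-back, no overlap); Lucia is clear from here.
Hannah starts before Amara ends → Amara and Hannah overlap.
Jonas starts after Amara ends; Amara is clear from here.
Jonas starts after Hannah ends; Hannah is clear from here.
Dmitri starts before Jonas ends → Jonas and Dmitri overlap.
Overlapping pairs: Amara & Hannah, Amara & Lucia, Declan & Mei, Dmitri & Jonas, Lucia & Marcus, Lucia & Mei, Marcus & Mei — 7 in total.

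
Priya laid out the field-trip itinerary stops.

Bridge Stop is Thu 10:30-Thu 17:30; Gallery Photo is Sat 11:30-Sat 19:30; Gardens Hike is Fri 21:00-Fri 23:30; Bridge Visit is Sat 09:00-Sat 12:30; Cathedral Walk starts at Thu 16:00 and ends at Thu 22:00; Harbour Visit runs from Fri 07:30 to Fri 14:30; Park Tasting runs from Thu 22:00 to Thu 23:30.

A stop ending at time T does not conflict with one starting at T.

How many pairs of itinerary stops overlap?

2

Sorted by start: Bridge Stop, Cathedral Walk, Park Tasting, Harbour Visit, Gardens Hike, Bridge Visit, Gallery Photo.
Cathedral Walk starts before Bridge Stop ends → Bridge Stop and Cathedral Walk overlap.
Park Tasting starts after Bridge Stop ends — done with Bridge Stop.
Park Tasting starts exactly when Cathedral Walk ends (back-to-back, no overlap) — done with Cathedral Walk.
Harbour Visit starts after Park Tasting ends — done with Park Tasting.
Gardens Hike starts after Harbour Visit ends — done with Harbour Visit.
Bridge Visit starts after Gardens Hike ends — done with Gardens Hike.
Gallery Photo starts before Bridge Visit ends → Bridge Visit and Gallery Photo overlap.
Overlapping pairs: Bridge Stop & Cathedral Walk, Bridge Visit & Gallery Photo — 2 in total.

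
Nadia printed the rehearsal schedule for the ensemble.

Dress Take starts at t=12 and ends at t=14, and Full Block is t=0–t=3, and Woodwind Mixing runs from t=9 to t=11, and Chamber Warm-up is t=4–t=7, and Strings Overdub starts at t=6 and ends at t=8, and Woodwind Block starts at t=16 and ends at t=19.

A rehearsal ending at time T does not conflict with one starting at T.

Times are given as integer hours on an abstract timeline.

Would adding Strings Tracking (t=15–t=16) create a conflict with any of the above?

No — it doesn't clash with anything

Full Block: ends t=3 at or before Strings Tracking starts t=15 → clear.
Chamber Warm-up: ends t=7 at or before Strings Tracking starts t=15 → clear.
Strings Overdub: ends t=8 at or before Strings Tracking starts t=15 → clear.
Woodwind Mixing: ends t=11 at or before Strings Tracking starts t=15 → clear.
Dress Take: ends t=14 at or before Strings Tracking starts t=15 → clear.
Woodwind Block: starts t=16 at or after Strings Tracking ends t=16 → clear.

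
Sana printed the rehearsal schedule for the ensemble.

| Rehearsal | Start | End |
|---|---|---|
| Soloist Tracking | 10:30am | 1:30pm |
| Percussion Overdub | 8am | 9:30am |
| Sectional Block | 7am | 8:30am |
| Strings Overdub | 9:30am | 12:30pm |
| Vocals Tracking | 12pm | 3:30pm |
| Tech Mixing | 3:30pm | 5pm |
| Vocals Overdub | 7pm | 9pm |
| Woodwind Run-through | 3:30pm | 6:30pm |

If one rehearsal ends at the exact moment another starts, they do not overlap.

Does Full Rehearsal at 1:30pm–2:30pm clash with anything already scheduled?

Sectional Block: ends 8:30am at or before Full Rehearsal starts 1:30pm → clear.
Percussion Overdub: ends 9:30am at or before Full Rehearsal starts 1:30pm → clear.
Strings Overdub: ends 12:30pm at or before Full Rehearsal starts 1:30pm → clear.
Soloist Tracking: ends 1:30pm at or before Full Rehearsal starts 1:30pm → clear.
Vocals Tracking: starts 12pm before Full Rehearsal ends 2:30pm, and ends 3:30pm after Full Rehearsal starts 1:30pm → overlap.
Tech Mixing: starts 3:30pm at or after Full Rehearsal ends 2:30pm → clear.
Woodwind Run-through: starts 3:30pm at or after Full Rehearsal ends 2:30pm → clear.
Vocals Overdub: starts 7pm at or after Full Rehearsal ends 2:30pm → clear.
Full Rehearsal overlaps Vocals Tracking.

Yes — it overlaps Vocals Tracking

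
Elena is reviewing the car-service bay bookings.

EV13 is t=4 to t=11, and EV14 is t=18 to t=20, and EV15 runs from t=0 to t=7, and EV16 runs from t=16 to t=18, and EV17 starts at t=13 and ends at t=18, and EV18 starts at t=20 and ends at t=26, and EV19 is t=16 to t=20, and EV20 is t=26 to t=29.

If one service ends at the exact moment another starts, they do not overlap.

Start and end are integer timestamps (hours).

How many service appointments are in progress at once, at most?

3

Sweep the timeline, counting +1 at each start and −1 at each end (ends before starts at a tie):
t=0 start EV15 → 1
t=4 start EV13 → 2
t=7 end EV15 → 1
t=11 end EV13 → 0
t=13 start EV17 → 1
t=16 start EV16 → 2
t=16 start EV19 → 3
t=18 end EV16 → 2
t=18 end EV17 → 1
t=18 start EV14 → 2
t=20 end EV14 → 1
t=20 end EV19 → 0
t=20 start EV18 → 1
t=26 end EV18 → 0
t=26 start EV20 → 1
t=29 end EV20 → 0
Peak is 3, at t=16 (EV16, EV17, EV19).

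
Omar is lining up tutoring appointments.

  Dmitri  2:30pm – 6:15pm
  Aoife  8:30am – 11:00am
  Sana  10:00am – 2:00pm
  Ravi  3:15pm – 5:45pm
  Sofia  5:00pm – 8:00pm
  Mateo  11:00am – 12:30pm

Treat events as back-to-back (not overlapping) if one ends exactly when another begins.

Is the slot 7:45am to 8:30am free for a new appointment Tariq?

Yes — the slot is free

Aoife: starts 8:30am at or after Tariq ends 8:30am → clear.
Sana: starts 10:00am at or after Tariq ends 8:30am → clear.
Mateo: starts 11:00am at or after Tariq ends 8:30am → clear.
Dmitri: starts 2:30pm at or after Tariq ends 8:30am → clear.
Ravi: starts 3:15pm at or after Tariq ends 8:30am → clear.
Sofia: starts 5:00pm at or after Tariq ends 8:30am → clear.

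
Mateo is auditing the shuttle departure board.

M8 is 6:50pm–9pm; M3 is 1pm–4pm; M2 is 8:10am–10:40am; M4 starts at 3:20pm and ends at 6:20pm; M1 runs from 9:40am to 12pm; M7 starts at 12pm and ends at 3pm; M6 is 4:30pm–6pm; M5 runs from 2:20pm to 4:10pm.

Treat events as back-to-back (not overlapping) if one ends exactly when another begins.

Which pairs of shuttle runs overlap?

Sorted by start: M2, M1, M7, M3, M5, M4, M6, M8.
M1 starts before M2 ends → M2 and M1 overlap.
M7 starts after M2 ends; M2 is clear from here.
M7 starts exactly when M1 ends (back-to-back, no overlap); M1 is clear from here.
M3 starts before M7 ends → M7 and M3 overlap.
M5 starts before M7 ends → M7 and M5 overlap.
M4 starts after M7 ends; M7 is clear from here.
M5 starts before M3 ends → M3 and M5 overlap.
M4 starts before M3 ends → M3 and M4 overlap.
M6 starts after M3 ends; M3 is clear from here.
M4 starts before M5 ends → M5 and M4 overlap.
M6 starts after M5 ends; M5 is clear from here.
M6 starts before M4 ends → M4 and M6 overlap.
M8 starts after M4 ends.
M8 starts after M6 ends.

M1 & M2, M3 & M4, M3 & M5, M3 & M7, M4 & M5, M4 & M6, M5 & M7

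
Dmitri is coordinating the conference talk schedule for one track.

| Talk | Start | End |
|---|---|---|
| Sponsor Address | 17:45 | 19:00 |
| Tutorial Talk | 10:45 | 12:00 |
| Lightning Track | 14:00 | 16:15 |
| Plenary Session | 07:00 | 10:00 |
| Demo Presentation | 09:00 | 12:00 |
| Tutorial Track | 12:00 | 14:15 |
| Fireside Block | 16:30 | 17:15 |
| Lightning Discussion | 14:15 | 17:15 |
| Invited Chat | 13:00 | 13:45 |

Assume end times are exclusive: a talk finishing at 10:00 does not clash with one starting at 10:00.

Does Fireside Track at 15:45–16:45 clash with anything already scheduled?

Yes — it overlaps Fireside Block, Lightning Discussion, Lightning Track

Plenary Session: ends 10:00 at or before Fireside Track starts 15:45 → clear.
Demo Presentation: ends 12:00 at or before Fireside Track starts 15:45 → clear.
Tutorial Talk: ends 12:00 at or before Fireside Track starts 15:45 → clear.
Tutorial Track: ends 14:15 at or before Fireside Track starts 15:45 → clear.
Invited Chat: ends 13:45 at or before Fireside Track starts 15:45 → clear.
Lightning Track: starts 14:00 before Fireside Track ends 16:45, and ends 16:15 after Fireside Track starts 15:45 → overlap.
Lightning Discussion: starts 14:15 before Fireside Track ends 16:45, and ends 17:15 after Fireside Track starts 15:45 → overlap.
Fireside Block: starts 16:30 before Fireside Track ends 16:45, and ends 17:15 after Fireside Track starts 15:45 → overlap.
Sponsor Address: starts 17:45 at or after Fireside Track ends 16:45 → clear.
Fireside Track overlaps Lightning Track, Fireside Block, Lightning Discussion.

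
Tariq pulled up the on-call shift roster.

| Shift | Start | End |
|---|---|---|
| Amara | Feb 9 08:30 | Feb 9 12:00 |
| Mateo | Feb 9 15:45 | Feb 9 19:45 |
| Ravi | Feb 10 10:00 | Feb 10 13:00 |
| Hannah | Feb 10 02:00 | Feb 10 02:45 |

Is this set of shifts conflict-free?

Yes

Two intervals overlap when each starts before the other ends.
Sorted by start: Amara, Mateo, Hannah, Ravi.
Mateo starts after Amara ends — done with Amara.
Hannah starts after Mateo ends — done with Mateo.
Ravi starts after Hannah ends.
Every pair is clear; the schedule has no overlaps.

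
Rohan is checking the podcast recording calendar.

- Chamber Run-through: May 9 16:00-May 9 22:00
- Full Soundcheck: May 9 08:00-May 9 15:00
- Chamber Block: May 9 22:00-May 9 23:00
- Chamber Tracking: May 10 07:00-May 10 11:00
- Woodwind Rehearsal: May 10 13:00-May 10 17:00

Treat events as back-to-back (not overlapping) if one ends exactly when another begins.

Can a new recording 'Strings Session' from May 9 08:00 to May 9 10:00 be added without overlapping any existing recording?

Full Soundcheck: starts May 9 08:00 before Strings Session ends May 9 10:00, and ends May 9 15:00 after Strings Session starts May 9 08:00 → overlap.
Chamber Run-through: starts May 9 16:00 at or after Strings Session ends May 9 10:00 → clear.
Chamber Block: starts May 9 22:00 at or after Strings Session ends May 9 10:00 → clear.
Chamber Tracking: starts May 10 07:00 at or after Strings Session ends May 9 10:00 → clear.
Woodwind Rehearsal: starts May 10 13:00 at or after Strings Session ends May 9 10:00 → clear.
Strings Session overlaps Full Soundcheck.

No — it overlaps Full Soundcheck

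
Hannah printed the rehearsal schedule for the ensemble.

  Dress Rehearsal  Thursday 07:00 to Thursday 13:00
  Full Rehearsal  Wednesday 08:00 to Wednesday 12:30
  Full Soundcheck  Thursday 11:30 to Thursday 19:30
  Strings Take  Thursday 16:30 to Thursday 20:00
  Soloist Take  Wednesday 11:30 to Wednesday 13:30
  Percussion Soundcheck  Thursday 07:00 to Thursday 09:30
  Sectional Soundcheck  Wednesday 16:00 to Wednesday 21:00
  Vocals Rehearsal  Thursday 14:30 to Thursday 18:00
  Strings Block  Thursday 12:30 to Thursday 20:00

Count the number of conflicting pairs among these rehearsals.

Sorted by start: Full Rehearsal, Soloist Take, Sectional Soundcheck, Dress Rehearsal, Percussion Soundcheck, Full Soundcheck, Strings Block, Vocals Rehearsal, Strings Take.
Soloist Take starts before Full Rehearsal ends → Full Rehearsal and Soloist Take overlap.
Sectional Soundcheck starts after Full Rehearsal ends, so Full Rehearsal has no further overlaps.
Sectional Soundcheck starts after Soloist Take ends, so Soloist Take has no further overlaps.
Dress Rehearsal starts after Sectional Soundcheck ends, so Sectional Soundcheck has no further overlaps.
Percussion Soundcheck starts before Dress Rehearsal ends → Dress Rehearsal and Percussion Soundcheck overlap.
Full Soundcheck starts before Dress Rehearsal ends → Dress Rehearsal and Full Soundcheck overlap.
Strings Block starts before Dress Rehearsal ends → Dress Rehearsal and Strings Block overlap.
Vocals Rehearsal starts after Dress Rehearsal ends, so Dress Rehearsal has no further overlaps.
Full Soundcheck starts after Percussion Soundcheck ends, so Percussion Soundcheck has no further overlaps.
Strings Block starts before Full Soundcheck ends → Full Soundcheck and Strings Block overlap.
Vocals Rehearsal starts before Full Soundcheck ends → Full Soundcheck and Vocals Rehearsal overlap.
Strings Take starts before Full Soundcheck ends → Full Soundcheck and Strings Take overlap.
Vocals Rehearsal starts before Strings Block ends → Strings Block and Vocals Rehearsal overlap.
Strings Take starts before Strings Block ends → Strings Block and Strings Take overlap.
Strings Take starts before Vocals Rehearsal ends → Vocals Rehearsal and Strings Take overlap.
Overlapping pairs: Dress Rehearsal & Full Soundcheck, Dress Rehearsal & Percussion Soundcheck, Dress Rehearsal & Strings Block, Full Rehearsal & Soloist Take, Full Soundcheck & Strings Block, Full Soundcheck & Strings Take, Full Soundcheck & Vocals Rehearsal, Strings Block & Strings Take, Strings Block & Vocals Rehearsal, Strings Take & Vocals Rehearsal — 10 in total.

10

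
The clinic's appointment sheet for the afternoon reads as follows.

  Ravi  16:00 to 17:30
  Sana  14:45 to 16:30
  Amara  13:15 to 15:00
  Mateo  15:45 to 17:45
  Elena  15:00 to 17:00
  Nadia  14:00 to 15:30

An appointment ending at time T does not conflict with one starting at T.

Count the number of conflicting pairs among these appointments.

10

Sorted by start: Amara, Nadia, Sana, Elena, Mateo, Ravi.
Nadia starts before Amara ends → Amara and Nadia overlap.
Sana starts before Amara ends → Amara and Sana overlap.
Elena starts exactly when Amara ends (back-to-back, no overlap) — done with Amara.
Sana starts before Nadia ends → Nadia and Sana overlap.
Elena starts before Nadia ends → Nadia and Elena overlap.
Mateo starts after Nadia ends — done with Nadia.
Elena starts before Sana ends → Sana and Elena overlap.
Mateo starts before Sana ends → Sana and Mateo overlap.
Ravi starts before Sana ends → Sana and Ravi overlap.
Mateo starts before Elena ends → Elena and Mateo overlap.
Ravi starts before Elena ends → Elena and Ravi overlap.
Ravi starts before Mateo ends → Mateo and Ravi overlap.
Overlapping pairs: Amara & Nadia, Amara & Sana, Elena & Mateo, Elena & Nadia, Elena & Ravi, Elena & Sana, Mateo & Ravi, Mateo & Sana, Nadia & Sana, Ravi & Sana — 10 in total.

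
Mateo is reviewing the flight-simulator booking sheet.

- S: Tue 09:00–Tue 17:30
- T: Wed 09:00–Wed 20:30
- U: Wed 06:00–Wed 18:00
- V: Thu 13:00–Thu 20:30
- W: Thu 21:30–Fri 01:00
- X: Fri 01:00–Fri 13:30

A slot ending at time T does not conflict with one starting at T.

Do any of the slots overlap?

Sorted by start: S, U, T, V, W, X.
U starts after S ends, so nothing later overlaps S either.
T starts before U ends → U and T overlap.
That's a conflict, so the schedule is not conflict-free.

Yes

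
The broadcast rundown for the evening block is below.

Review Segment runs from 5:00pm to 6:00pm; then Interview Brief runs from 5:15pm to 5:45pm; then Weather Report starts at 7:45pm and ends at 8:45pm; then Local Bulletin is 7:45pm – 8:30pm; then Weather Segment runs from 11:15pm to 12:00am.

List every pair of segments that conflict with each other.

Interview Brief & Review Segment, Local Bulletin & Weather Report

Sorted by start: Review Segment, Interview Brief, Weather Report, Local Bulletin, Weather Segment.
Interview Brief starts before Review Segment ends → Review Segment and Interview Brief overlap.
Weather Report starts after Review Segment ends — done with Review Segment.
Weather Report starts after Interview Brief ends — done with Interview Brief.
Local Bulletin starts before Weather Report ends → Weather Report and Local Bulletin overlap.
Weather Segment starts after Weather Report ends.
Weather Segment starts after Local Bulletin ends.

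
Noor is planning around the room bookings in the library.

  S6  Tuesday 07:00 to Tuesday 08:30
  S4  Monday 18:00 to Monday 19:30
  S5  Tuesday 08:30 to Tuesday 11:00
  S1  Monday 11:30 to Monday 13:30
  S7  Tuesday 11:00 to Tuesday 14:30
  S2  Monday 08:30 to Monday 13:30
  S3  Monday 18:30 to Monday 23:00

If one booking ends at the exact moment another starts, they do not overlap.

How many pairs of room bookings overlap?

Check each pair: they overlap iff neither finishes before the other starts.
Sorted by start: S2, S1, S4, S3, S6, S5, S7.
S1 starts before S2 ends → S2 and S1 overlap.
S4 starts after S2 ends; S2 is clear from here.
S4 starts after S1 ends; S1 is clear from here.
S3 starts before S4 ends → S4 and S3 overlap.
S6 starts after S4 ends; S4 is clear from here.
S6 starts after S3 ends; S3 is clear from here.
S5 starts exactly when S6 ends (back-to-back, no overlap); S6 is clear from here.
S7 starts exactly when S5 ends (back-to-back, no overlap).
Overlapping pairs: S1 & S2, S3 & S4 — 2 in total.

2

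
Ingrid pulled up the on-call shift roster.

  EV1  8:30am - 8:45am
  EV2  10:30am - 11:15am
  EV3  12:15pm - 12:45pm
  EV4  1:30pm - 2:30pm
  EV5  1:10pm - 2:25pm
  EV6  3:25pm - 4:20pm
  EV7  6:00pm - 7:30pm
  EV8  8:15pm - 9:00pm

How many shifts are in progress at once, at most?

2

Sweep the timeline, counting +1 at each start and −1 at each end (ends before starts at a tie):
8:30am start EV1 → 1
8:45am end EV1 → 0
10:30am start EV2 → 1
11:15am end EV2 → 0
12:15pm start EV3 → 1
12:45pm end EV3 → 0
1:10pm start EV5 → 1
1:30pm start EV4 → 2
2:25pm end EV5 → 1
2:30pm end EV4 → 0
3:25pm start EV6 → 1
4:20pm end EV6 → 0
6:00pm start EV7 → 1
7:30pm end EV7 → 0
8:15pm start EV8 → 1
9:00pm end EV8 → 0
Peak is 2, at 1:30pm (EV4, EV5).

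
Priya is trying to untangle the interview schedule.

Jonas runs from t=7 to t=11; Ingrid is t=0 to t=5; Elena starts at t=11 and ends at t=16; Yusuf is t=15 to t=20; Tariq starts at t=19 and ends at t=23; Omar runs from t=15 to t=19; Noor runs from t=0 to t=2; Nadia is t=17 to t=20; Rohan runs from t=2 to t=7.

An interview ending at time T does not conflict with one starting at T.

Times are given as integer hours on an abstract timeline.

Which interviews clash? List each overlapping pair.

Sorted by start: Noor, Ingrid, Rohan, Jonas, Elena, Yusuf, Omar, Nadia, Tariq.
Ingrid starts before Noor ends → Noor and Ingrid overlap.
Rohan starts exactly when Noor ends (back-to-back, no overlap), so nothing later overlaps Noor either.
Rohan starts before Ingrid ends → Ingrid and Rohan overlap.
Jonas starts after Ingrid ends, so nothing later overlaps Ingrid either.
Jonas starts exactly when Rohan ends (back-to-back, no overlap), so nothing later overlaps Rohan either.
Elena starts exactly when Jonas ends (back-to-back, no overlap), so nothing later overlaps Jonas either.
Yusuf starts before Elena ends → Elena and Yusuf overlap.
Omar starts before Elena ends → Elena and Omar overlap.
Nadia starts after Elena ends, so nothing later overlaps Elena either.
Omar starts before Yusuf ends → Yusuf and Omar overlap.
Nadia starts before Yusuf ends → Yusuf and Nadia overlap.
Tariq starts before Yusuf ends → Yusuf and Tariq overlap.
Nadia starts before Omar ends → Omar and Nadia overlap.
Tariq starts exactly when Omar ends (back-to-back, no overlap).
Tariq starts before Nadia ends → Nadia and Tariq overlap.

Elena & Omar, Elena & Yusuf, Ingrid & Noor, Ingrid & Rohan, Nadia & Omar, Nadia & Tariq, Nadia & Yusuf, Omar & Yusuf, Tariq & Yusuf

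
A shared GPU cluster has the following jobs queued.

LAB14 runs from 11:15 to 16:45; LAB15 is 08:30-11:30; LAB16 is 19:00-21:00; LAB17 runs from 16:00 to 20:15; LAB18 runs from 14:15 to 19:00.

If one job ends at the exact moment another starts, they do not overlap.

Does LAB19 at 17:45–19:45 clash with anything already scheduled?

Yes — it overlaps LAB16, LAB17, LAB18

LAB15: ends 11:30 at or before LAB19 starts 17:45 → clear.
LAB14: ends 16:45 at or before LAB19 starts 17:45 → clear.
LAB18: starts 14:15 before LAB19 ends 19:45, and ends 19:00 after LAB19 starts 17:45 → overlap.
LAB17: starts 16:00 before LAB19 ends 19:45, and ends 20:15 after LAB19 starts 17:45 → overlap.
LAB16: starts 19:00 before LAB19 ends 19:45, and ends 21:00 after LAB19 starts 17:45 → overlap.
LAB19 overlaps LAB16, LAB17, LAB18.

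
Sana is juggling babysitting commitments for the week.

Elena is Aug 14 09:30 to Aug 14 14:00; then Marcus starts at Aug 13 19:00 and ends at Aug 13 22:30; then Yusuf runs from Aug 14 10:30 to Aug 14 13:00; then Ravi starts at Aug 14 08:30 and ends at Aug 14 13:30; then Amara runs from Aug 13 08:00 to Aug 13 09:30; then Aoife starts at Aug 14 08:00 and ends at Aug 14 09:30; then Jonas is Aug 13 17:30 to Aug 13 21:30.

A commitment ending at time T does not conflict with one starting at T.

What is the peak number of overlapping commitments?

Walk through starts and ends in time order (an end at T is processed before a start at T):
Aug 13 08:00 start Amara → 1
Aug 13 09:30 end Amara → 0
Aug 13 17:30 start Jonas → 1
Aug 13 19:00 start Marcus → 2
Aug 13 21:30 end Jonas → 1
Aug 13 22:30 end Marcus → 0
Aug 14 08:00 start Aoife → 1
Aug 14 08:30 start Ravi → 2
Aug 14 09:30 end Aoife → 1
Aug 14 09:30 start Elena → 2
Aug 14 10:30 start Yusuf → 3
Aug 14 13:00 end Yusuf → 2
Aug 14 13:30 end Ravi → 1
Aug 14 14:00 end Elena → 0
Peak is 3, at Aug 14 10:30 (Elena, Ravi, Yusuf).

3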